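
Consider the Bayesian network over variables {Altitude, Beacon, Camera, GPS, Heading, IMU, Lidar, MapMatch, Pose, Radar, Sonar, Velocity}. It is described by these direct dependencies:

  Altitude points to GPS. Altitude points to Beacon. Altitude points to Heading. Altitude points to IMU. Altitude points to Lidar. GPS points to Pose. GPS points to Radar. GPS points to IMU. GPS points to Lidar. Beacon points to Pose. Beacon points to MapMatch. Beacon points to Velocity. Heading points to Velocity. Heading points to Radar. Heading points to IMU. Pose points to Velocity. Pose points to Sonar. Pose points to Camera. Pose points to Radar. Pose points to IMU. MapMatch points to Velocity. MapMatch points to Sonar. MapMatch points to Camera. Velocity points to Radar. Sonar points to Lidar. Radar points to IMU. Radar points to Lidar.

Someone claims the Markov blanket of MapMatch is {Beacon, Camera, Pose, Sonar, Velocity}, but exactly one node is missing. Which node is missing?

Parents of MapMatch: Beacon.
MapMatch's children: Camera, Sonar, Velocity.
Parents of each child, excluding MapMatch:
  Velocity also has parents Beacon, Heading, Pose.
  Sonar also has parent Pose.
  parents(Camera) \ {MapMatch} = {Pose}.
MB(MapMatch) = {Beacon, Camera, Heading, Pose, Sonar, Velocity}.
Comparing with the claimed set, Heading is missing.

Heading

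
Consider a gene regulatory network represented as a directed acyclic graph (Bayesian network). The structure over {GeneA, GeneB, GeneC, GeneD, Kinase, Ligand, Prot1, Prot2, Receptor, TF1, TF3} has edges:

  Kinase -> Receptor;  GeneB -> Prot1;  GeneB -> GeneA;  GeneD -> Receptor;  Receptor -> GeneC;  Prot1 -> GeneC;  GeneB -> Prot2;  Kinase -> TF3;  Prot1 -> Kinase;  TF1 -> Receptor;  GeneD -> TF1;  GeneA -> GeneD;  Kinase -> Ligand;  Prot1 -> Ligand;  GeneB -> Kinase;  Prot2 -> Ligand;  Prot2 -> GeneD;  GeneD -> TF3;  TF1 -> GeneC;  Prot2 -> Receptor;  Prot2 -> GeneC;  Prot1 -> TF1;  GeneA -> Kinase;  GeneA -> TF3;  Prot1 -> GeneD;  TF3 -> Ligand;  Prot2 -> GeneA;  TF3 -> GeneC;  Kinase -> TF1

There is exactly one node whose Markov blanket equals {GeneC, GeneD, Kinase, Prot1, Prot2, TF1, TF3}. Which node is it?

The target node must have every member of {GeneC, GeneD, Kinase, Prot1, Prot2, TF1, TF3} as a parent, child, or co-parent, and no others.
Parents of Receptor: GeneD, Kinase, Prot2, TF1; children: GeneC; co-parents: Prot1, Prot2, TF1, TF3.
These exactly cover the given set, so the node is Receptor.

Receptor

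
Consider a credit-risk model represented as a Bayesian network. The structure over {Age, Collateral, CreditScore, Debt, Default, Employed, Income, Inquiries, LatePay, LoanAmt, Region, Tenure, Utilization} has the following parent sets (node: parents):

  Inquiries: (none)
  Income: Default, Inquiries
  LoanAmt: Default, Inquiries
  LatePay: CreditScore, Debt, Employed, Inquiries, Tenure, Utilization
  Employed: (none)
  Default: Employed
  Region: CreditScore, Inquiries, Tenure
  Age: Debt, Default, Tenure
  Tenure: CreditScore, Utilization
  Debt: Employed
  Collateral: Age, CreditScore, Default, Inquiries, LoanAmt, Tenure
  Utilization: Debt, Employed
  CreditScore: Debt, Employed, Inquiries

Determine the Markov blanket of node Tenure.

{Age, Collateral, CreditScore, Debt, Default, Employed, Inquiries, LatePay, LoanAmt, Region, Utilization}

Ch(Tenure) = {Age, Collateral, LatePay, Region}.
Tenure has parents CreditScore, Utilization.
For each child, the remaining parents (spouses of Tenure):
  parents(Age) \ {Tenure} = {Debt, Default}.
  parents(Collateral) \ {Tenure} = {Age, CreditScore, Default, Inquiries, LoanAmt}.
  LatePay's other parents are CreditScore, Debt, Employed, Inquiries, Utilization.
  Region's other parents are CreditScore, Inquiries.
Union: {CreditScore, Utilization} ∪ {Age, Collateral, LatePay, Region} ∪ {Age, CreditScore, Debt, Default, Employed, Inquiries, LoanAmt, Utilization} = {Age, Collateral, CreditScore, Debt, Default, Employed, Inquiries, LatePay, LoanAmt, Region, Utilization}.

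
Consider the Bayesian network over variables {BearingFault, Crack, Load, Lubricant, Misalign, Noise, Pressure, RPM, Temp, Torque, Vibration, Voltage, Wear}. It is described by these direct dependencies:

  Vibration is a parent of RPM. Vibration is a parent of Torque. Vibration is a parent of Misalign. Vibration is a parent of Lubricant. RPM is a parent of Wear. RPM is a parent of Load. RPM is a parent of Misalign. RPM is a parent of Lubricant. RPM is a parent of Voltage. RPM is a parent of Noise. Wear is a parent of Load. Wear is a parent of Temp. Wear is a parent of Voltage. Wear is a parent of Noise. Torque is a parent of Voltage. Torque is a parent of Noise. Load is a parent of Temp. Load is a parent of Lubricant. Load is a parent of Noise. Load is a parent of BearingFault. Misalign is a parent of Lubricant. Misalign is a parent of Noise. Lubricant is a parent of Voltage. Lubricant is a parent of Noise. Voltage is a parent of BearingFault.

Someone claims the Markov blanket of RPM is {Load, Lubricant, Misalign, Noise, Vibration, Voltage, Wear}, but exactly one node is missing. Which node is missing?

Torque

RPM's parents: Vibration.
Children of RPM: Load, Lubricant, Misalign, Noise, Voltage, Wear.
Parents of each child, excluding RPM:
  Wear has no other parent.
  Load's other parent is Wear.
  Misalign also has parent Vibration.
  parents(Lubricant) \ {RPM} = {Load, Misalign, Vibration}.
  Voltage's other parents are Lubricant, Torque, Wear.
  Noise's other parents are Load, Lubricant, Misalign, Torque, Wear.
MB(RPM) = {Load, Lubricant, Misalign, Noise, Torque, Vibration, Voltage, Wear}.
Comparing with the claimed set, Torque is missing.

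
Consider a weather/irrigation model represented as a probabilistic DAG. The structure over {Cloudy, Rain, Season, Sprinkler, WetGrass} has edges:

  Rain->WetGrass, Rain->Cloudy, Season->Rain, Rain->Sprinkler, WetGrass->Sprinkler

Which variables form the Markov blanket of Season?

A node's Markov blanket = Pa ∪ Ch ∪ (parents of Ch other than the node itself).
Season's parents: none.
Season has child Rain.
Parents of each child, excluding Season:
  Rain has no other parent.
MB(Season) = {Rain}.

{Rain}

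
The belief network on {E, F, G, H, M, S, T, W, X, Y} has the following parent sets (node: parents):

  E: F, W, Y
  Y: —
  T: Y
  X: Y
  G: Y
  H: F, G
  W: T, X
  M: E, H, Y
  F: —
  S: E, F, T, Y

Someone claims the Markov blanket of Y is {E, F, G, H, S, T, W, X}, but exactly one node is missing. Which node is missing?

M

Recall MB(v) = parents ∪ children ∪ spouses, where spouses are the other parents of v's children.
Parents of Y: none.
Children of Y: E, G, M, S, T, X.
Co-parents of Y (other parents of its children):
  T: no additional parents.
  X: no additional parents.
  G: no additional parents.
  E's other parents are F, W.
  M's other parents are E, H.
  S also has parents E, F, T.
MB(Y) = {E, F, G, H, M, S, T, W, X}.
Comparing with the claimed set, M is missing.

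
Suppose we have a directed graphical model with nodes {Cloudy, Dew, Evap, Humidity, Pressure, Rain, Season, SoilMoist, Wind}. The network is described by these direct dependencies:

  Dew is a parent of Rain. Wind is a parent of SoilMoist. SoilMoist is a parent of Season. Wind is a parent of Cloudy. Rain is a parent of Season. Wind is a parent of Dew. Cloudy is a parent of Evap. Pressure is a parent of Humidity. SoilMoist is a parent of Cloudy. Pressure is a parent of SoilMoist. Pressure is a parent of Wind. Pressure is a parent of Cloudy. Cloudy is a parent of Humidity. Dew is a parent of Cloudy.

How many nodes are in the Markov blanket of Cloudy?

Cloudy's children: Evap, Humidity.
Pa(Cloudy) = {Dew, Pressure, SoilMoist, Wind}.
Other parents of Cloudy's children:
  Evap has no other parent.
  Humidity also has parent Pressure.
MB(Cloudy) = {Dew, Evap, Humidity, Pressure, SoilMoist, Wind}, which has 6 nodes.

6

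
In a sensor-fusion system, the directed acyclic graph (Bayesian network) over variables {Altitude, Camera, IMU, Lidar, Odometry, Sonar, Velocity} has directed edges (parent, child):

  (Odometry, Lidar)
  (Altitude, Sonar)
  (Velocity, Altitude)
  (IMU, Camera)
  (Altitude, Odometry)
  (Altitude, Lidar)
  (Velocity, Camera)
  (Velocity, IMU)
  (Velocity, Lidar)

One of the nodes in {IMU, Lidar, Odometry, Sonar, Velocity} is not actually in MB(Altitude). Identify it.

Recall MB(v) = parents ∪ children ∪ spouses, where spouses are the other parents of v's children.
Altitude has parent Velocity.
Ch(Altitude) = {Lidar, Odometry, Sonar}.
Other parents of Altitude's children:
  Odometry has no other parent.
  parents(Lidar) \ {Altitude} = {Odometry, Velocity}.
  Sonar: no additional parents.
MB(Altitude) = {Lidar, Odometry, Sonar, Velocity}.
IMU is neither a parent, child, nor co-parent of Altitude, so it does not belong.

IMU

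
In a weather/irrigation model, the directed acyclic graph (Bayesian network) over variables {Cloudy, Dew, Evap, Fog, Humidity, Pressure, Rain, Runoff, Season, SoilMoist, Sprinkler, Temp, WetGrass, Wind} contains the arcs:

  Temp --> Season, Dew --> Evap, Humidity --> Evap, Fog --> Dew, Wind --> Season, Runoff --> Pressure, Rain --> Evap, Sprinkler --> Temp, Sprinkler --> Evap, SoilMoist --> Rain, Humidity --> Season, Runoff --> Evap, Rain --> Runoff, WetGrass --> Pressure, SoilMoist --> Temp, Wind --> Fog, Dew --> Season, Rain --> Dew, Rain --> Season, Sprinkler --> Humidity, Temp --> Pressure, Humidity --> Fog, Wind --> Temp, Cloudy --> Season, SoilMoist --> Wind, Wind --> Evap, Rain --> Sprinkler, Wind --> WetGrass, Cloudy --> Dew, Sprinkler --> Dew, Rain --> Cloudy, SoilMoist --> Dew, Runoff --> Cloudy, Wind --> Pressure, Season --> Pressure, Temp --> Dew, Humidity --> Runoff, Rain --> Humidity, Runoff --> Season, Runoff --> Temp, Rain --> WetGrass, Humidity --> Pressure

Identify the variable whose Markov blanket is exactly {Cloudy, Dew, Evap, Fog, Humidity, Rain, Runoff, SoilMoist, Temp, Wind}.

Sprinkler

The target node must have every member of {Cloudy, Dew, Evap, Fog, Humidity, Rain, Runoff, SoilMoist, Temp, Wind} as a parent, child, or co-parent, and no others.
Parents of Sprinkler: Rain; children: Dew, Evap, Humidity, Temp; co-parents: Cloudy, Dew, Fog, Humidity, Rain, Runoff, SoilMoist, Temp, Wind.
These exactly cover the given set, so the node is Sprinkler.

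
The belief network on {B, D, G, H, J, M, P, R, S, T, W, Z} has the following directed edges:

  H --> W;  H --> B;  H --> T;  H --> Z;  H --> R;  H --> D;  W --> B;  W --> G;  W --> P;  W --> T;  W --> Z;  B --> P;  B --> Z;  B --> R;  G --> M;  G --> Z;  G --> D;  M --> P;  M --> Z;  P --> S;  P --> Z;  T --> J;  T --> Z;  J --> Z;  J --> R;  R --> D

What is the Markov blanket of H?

{B, D, G, J, M, P, R, T, W, Z}

H's parents: none.
Ch(H) = {B, D, R, T, W, Z}.
Parents of each child, excluding H:
  W: —
  B: W
  T: W
  Z: B, G, J, M, P, T, W
  R: B, J
  D: G, R
So the Markov blanket of H is {B, D, G, J, M, P, R, T, W, Z}.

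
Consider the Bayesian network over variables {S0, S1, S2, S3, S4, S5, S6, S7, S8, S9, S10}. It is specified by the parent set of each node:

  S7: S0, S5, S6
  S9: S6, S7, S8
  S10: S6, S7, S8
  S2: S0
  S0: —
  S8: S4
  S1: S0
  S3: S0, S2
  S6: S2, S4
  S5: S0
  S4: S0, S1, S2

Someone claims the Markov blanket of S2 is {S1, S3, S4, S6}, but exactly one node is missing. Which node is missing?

S0

Recall MB(v) = parents ∪ children ∪ spouses, where spouses are the other parents of v's children.
S2's parents: S0.
Ch(S2) = {S3, S4, S6}.
For each child, the remaining parents (spouses of S2):
  S3 also has parent S0.
  parents(S4) \ {S2} = {S0, S1}.
  parents(S6) \ {S2} = {S4}.
MB(S2) = {S0, S1, S3, S4, S6}.
Comparing with the claimed set, S0 is missing.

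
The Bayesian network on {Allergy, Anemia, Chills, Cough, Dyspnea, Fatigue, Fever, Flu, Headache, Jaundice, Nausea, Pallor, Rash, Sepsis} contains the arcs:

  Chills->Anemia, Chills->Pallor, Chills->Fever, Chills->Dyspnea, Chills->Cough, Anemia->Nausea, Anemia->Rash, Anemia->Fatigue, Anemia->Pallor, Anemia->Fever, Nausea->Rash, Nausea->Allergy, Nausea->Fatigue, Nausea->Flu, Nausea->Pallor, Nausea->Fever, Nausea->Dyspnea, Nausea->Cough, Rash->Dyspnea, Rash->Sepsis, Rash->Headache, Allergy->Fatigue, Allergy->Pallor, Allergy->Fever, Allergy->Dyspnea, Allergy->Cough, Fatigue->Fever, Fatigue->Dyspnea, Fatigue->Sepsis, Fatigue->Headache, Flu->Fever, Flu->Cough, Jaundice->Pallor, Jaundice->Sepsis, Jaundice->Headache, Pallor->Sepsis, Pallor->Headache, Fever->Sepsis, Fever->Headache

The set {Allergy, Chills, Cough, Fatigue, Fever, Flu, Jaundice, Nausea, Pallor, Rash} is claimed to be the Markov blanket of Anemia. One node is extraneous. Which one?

Cough

Recall MB(v) = parents ∪ children ∪ spouses, where spouses are the other parents of v's children.
Ch(Anemia) = {Fatigue, Fever, Nausea, Pallor, Rash}.
Parents of Anemia: Chills.
For each child, the remaining parents (spouses of Anemia):
  Nausea: no additional parents.
  Rash also has parent Nausea.
  Fatigue's other parents are Allergy, Nausea.
  parents(Pallor) \ {Anemia} = {Allergy, Chills, Jaundice, Nausea}.
  Fever's other parents are Allergy, Chills, Fatigue, Flu, Nausea.
MB(Anemia) = {Allergy, Chills, Fatigue, Fever, Flu, Jaundice, Nausea, Pallor, Rash}.
Cough is neither a parent, child, nor co-parent of Anemia, so it does not belong.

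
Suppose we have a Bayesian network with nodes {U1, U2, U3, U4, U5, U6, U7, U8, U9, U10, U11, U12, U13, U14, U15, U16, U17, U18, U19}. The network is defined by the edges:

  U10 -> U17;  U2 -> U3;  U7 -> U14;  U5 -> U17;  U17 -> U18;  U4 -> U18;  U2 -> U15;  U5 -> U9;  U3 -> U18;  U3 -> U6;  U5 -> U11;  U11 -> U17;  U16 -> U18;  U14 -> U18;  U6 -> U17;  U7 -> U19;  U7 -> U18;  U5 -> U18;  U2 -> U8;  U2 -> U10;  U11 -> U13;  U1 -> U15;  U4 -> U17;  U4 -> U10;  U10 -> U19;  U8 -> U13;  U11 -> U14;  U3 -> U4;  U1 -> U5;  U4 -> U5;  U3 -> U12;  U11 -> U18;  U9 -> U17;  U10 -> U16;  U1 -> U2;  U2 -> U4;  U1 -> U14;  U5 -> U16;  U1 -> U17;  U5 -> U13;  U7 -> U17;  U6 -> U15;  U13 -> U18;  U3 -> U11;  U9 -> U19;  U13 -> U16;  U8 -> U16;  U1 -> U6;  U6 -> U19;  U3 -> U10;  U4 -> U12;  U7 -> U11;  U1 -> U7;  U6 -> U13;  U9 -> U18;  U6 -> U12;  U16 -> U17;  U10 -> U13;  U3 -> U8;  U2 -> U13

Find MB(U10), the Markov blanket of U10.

U10 has parents U2, U3, U4.
U10's children: U13, U16, U17, U19.
Other parents of U10's children:
  U13: U2, U5, U6, U8, U11
  U16: U5, U8, U13
  U17: U1, U4, U5, U6, U7, U9, U11, U16
  U19: U6, U7, U9
MB(U10) = {U1, U2, U3, U4, U5, U6, U7, U8, U9, U11, U13, U16, U17, U19}.

{U1, U2, U3, U4, U5, U6, U7, U8, U9, U11, U13, U16, U17, U19}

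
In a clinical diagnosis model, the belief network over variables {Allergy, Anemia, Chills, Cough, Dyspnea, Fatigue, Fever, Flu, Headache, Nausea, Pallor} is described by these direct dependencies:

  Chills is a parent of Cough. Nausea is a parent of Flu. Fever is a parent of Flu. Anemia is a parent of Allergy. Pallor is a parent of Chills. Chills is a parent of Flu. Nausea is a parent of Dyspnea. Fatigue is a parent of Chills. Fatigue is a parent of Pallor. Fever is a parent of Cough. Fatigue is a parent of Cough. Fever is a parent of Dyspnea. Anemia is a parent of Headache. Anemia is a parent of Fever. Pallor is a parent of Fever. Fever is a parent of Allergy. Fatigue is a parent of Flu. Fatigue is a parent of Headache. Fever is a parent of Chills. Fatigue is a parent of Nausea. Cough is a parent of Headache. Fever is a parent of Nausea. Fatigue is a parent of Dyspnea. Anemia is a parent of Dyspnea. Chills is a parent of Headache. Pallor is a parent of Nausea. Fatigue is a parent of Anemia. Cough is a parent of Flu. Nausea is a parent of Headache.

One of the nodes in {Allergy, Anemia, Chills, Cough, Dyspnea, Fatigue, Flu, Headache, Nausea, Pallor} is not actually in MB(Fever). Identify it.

Fever has parents Anemia, Pallor.
Fever has children Allergy, Chills, Cough, Dyspnea, Flu, Nausea.
Co-parents of Fever (other parents of its children):
  Nausea: Fatigue, Pallor
  Dyspnea: Anemia, Fatigue, Nausea
  Chills: Fatigue, Pallor
  Cough: Chills, Fatigue
  Flu: Chills, Cough, Fatigue, Nausea
  Allergy: Anemia
MB(Fever) = {Allergy, Anemia, Chills, Cough, Dyspnea, Fatigue, Flu, Nausea, Pallor}.
Headache is neither a parent, child, nor co-parent of Fever, so it does not belong.

Headache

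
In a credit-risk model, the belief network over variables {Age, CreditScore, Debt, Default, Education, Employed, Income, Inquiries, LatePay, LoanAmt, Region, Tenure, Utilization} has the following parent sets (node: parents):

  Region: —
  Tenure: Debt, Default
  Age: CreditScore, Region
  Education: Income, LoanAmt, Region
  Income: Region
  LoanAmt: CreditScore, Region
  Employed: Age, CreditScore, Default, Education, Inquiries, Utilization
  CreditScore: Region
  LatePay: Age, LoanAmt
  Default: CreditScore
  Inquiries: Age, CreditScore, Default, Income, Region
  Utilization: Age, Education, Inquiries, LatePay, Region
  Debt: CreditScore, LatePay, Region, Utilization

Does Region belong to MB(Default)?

Region is a co-parent of Default: both are parents of Inquiries.
So Region ∈ MB(Default).

Yes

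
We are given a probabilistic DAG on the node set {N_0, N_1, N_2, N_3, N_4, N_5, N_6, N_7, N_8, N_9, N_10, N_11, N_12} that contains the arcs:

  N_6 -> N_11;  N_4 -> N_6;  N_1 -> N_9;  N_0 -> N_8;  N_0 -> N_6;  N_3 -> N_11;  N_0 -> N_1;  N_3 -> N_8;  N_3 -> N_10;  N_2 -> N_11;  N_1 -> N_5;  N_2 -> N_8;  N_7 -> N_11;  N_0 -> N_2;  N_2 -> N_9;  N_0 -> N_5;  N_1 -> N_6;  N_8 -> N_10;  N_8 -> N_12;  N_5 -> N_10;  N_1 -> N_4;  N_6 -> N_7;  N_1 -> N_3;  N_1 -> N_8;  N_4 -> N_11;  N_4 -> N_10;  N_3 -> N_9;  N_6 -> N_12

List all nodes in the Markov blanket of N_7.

{N_2, N_3, N_4, N_6, N_11}

Recall MB(v) = parents ∪ children ∪ spouses, where spouses are the other parents of v's children.
Children of N_7: N_11.
Parents of N_7: N_6.
Co-parents of N_7 (other parents of its children):
  N_11's other parents are N_2, N_3, N_4, N_6.
So the Markov blanket of N_7 is {N_2, N_3, N_4, N_6, N_11}.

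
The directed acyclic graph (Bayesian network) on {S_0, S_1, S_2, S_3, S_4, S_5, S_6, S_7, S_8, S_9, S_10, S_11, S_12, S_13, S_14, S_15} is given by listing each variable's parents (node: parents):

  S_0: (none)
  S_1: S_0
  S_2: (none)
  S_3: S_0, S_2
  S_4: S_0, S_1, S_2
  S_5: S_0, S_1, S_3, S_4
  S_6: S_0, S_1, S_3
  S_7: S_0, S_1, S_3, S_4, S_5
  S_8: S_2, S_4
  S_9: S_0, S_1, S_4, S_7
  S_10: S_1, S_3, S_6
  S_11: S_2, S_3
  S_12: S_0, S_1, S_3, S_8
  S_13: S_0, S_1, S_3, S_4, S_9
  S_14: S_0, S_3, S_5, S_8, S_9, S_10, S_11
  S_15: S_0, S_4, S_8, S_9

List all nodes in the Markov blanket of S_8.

{S_0, S_1, S_2, S_3, S_4, S_5, S_9, S_10, S_11, S_12, S_14, S_15}

The Markov blanket of a node is its parents, its children, and the other parents of its children.
Pa(S_8) = {S_2, S_4}.
Children of S_8: S_12, S_14, S_15.
For each child, the remaining parents (spouses of S_8):
  S_12: S_0, S_1, S_3
  S_14: S_0, S_3, S_5, S_9, S_10, S_11
  S_15: S_0, S_4, S_9
Taking the union gives {S_0, S_1, S_2, S_3, S_4, S_5, S_9, S_10, S_11, S_12, S_14, S_15}.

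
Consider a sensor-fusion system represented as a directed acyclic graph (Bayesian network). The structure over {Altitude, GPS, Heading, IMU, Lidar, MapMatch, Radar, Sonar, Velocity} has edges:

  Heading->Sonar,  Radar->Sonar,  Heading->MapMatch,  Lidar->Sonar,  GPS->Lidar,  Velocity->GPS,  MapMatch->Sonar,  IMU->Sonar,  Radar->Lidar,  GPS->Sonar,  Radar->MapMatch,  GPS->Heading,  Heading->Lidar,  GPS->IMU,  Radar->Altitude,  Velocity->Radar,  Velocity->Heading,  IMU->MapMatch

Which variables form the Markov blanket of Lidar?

{GPS, Heading, IMU, MapMatch, Radar, Sonar}

Recall MB(v) = parents ∪ children ∪ spouses, where spouses are the other parents of v's children.
Lidar has parents GPS, Heading, Radar.
Lidar has child Sonar.
Co-parents of Lidar (other parents of its children):
  Sonar's other parents are GPS, Heading, IMU, MapMatch, Radar.
MB(Lidar) = {GPS, Heading, IMU, MapMatch, Radar, Sonar}.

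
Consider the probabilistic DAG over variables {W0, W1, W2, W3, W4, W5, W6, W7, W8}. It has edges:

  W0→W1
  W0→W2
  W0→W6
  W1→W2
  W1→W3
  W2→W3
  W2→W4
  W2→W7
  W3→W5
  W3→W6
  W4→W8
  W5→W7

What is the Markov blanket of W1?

{W0, W2, W3}

By definition, MB(W1) is built from W1's parents, W1's children, and the co-parents of W1.
Pa(W1) = {W0}.
W1 has children W2, W3.
Other parents of W1's children:
  W2: W0
  W3: W2
Taking the union gives {W0, W2, W3}.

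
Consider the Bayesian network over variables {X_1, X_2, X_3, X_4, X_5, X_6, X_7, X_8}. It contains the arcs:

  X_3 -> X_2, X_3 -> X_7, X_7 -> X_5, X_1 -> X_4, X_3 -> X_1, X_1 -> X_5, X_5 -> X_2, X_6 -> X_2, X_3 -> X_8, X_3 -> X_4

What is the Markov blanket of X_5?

{X_1, X_2, X_3, X_6, X_7}

Children of X_5: X_2.
X_5 has parents X_1, X_7.
Other parents of X_5's children:
  X_2: X_3, X_6
Union: {X_1, X_7} ∪ {X_2} ∪ {X_3, X_6} = {X_1, X_2, X_3, X_6, X_7}.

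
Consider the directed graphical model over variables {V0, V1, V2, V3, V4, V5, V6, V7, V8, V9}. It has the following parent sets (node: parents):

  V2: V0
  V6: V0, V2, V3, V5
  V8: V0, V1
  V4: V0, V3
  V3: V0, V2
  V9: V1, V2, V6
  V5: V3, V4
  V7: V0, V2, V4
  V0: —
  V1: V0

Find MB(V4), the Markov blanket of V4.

{V0, V2, V3, V5, V7}

V4's parents: V0, V3.
V4 has children V5, V7.
Co-parents of V4 (other parents of its children):
  V5: V3
  V7: V0, V2
Taking the union gives {V0, V2, V3, V5, V7}.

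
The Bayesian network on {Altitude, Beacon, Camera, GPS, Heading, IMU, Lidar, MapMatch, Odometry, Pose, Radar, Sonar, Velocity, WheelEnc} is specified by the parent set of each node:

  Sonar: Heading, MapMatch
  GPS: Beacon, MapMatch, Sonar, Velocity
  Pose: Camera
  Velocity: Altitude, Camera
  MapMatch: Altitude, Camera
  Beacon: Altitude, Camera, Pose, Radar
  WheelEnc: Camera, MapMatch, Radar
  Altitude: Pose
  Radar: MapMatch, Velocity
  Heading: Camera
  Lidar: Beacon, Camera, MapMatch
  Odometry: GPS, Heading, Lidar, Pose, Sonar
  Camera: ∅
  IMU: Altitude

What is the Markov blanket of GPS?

GPS's parents: Beacon, MapMatch, Sonar, Velocity.
Ch(GPS) = {Odometry}.
For each child, the remaining parents (spouses of GPS):
  parents(Odometry) \ {GPS} = {Heading, Lidar, Pose, Sonar}.
Union: {Beacon, MapMatch, Sonar, Velocity} ∪ {Odometry} ∪ {Heading, Lidar, Pose, Sonar} = {Beacon, Heading, Lidar, MapMatch, Odometry, Pose, Sonar, Velocity}.

{Beacon, Heading, Lidar, MapMatch, Odometry, Pose, Sonar, Velocity}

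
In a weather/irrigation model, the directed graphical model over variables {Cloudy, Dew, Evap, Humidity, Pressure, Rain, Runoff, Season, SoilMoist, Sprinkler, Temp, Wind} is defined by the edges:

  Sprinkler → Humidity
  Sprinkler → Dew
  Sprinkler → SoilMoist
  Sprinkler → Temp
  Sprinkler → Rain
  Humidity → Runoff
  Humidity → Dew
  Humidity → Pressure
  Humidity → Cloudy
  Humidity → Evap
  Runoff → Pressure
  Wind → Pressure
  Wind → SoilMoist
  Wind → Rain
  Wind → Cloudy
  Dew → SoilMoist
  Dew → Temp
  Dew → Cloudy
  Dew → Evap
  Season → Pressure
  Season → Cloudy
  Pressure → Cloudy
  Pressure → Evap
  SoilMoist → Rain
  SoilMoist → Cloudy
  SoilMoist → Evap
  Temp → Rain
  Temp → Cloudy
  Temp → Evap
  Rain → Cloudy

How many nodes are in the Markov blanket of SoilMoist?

Parents of SoilMoist: Dew, Sprinkler, Wind.
SoilMoist has children Cloudy, Evap, Rain.
Co-parents of SoilMoist (other parents of its children):
  Rain: Sprinkler, Temp, Wind
  Cloudy: Dew, Humidity, Pressure, Rain, Season, Temp, Wind
  Evap: Dew, Humidity, Pressure, Temp
MB(SoilMoist) = {Cloudy, Dew, Evap, Humidity, Pressure, Rain, Season, Sprinkler, Temp, Wind}, which has 10 nodes.

10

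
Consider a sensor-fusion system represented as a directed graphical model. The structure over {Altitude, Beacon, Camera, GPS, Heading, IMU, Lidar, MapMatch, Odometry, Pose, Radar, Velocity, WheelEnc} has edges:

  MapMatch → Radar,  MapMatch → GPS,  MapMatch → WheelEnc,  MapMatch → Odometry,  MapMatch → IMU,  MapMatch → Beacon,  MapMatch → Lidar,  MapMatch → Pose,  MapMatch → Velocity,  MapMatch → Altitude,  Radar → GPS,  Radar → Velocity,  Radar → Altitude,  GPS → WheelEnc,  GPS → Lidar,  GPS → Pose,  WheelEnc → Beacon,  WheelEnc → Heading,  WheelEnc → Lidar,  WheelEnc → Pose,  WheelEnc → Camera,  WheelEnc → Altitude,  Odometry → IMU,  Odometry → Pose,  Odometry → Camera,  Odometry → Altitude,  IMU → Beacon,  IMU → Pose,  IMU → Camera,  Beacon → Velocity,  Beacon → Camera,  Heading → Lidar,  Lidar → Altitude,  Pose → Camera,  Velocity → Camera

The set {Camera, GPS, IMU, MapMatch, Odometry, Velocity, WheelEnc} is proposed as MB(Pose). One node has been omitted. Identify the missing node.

Beacon

A node's Markov blanket = Pa ∪ Ch ∪ (parents of Ch other than the node itself).
Pa(Pose) = {GPS, IMU, MapMatch, Odometry, WheelEnc}.
Pose's children: Camera.
Other parents of Pose's children:
  Camera's other parents are Beacon, IMU, Odometry, Velocity, WheelEnc.
MB(Pose) = {Beacon, Camera, GPS, IMU, MapMatch, Odometry, Velocity, WheelEnc}.
Comparing with the claimed set, Beacon is missing.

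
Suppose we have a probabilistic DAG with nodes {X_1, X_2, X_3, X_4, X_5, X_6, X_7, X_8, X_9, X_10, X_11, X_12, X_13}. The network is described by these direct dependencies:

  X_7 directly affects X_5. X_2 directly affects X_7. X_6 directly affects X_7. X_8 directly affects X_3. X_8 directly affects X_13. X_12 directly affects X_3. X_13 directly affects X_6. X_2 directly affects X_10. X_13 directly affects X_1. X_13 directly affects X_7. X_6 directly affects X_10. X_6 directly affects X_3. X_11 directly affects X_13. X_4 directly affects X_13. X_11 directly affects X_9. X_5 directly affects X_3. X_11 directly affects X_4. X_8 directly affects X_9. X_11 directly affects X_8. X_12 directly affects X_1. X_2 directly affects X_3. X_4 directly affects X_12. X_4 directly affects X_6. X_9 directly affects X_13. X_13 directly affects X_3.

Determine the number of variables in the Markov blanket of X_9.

4

By definition, MB(X_9) is built from X_9's parents, X_9's children, and the co-parents of X_9.
Parents of X_9: X_8, X_11.
X_9 has child X_13.
Co-parents of X_9 (other parents of its children):
  X_13: X_4, X_8, X_11
MB(X_9) = {X_4, X_8, X_11, X_13}, which has 4 nodes.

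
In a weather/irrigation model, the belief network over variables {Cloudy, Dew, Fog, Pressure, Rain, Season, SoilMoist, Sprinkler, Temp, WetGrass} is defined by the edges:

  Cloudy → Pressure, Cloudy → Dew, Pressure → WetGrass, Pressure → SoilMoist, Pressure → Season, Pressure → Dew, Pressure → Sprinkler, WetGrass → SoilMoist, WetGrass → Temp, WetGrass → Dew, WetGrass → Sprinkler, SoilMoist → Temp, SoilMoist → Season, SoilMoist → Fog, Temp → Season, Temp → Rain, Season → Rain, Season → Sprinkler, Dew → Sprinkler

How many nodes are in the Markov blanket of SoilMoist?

5

Pa(SoilMoist) = {Pressure, WetGrass}.
Children of SoilMoist: Fog, Season, Temp.
Other parents of SoilMoist's children:
  Temp: WetGrass
  Season: Pressure, Temp
  Fog: —
MB(SoilMoist) = {Fog, Pressure, Season, Temp, WetGrass}, which has 5 nodes.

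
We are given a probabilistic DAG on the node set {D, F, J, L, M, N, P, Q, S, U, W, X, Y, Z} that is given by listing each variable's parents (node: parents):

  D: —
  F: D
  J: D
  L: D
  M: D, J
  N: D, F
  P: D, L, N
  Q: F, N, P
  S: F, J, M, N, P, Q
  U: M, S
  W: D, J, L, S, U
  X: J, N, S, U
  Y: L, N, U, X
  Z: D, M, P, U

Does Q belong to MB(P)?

Yes

Q is a child of P.
So Q ∈ MB(P).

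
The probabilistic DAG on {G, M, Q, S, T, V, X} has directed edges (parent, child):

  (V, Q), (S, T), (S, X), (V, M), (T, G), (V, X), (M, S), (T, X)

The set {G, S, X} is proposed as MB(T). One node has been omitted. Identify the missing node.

V

T has children G, X.
T has parent S.
Co-parents of T (other parents of its children):
  X: S, V
  G: —
MB(T) = {G, S, V, X}.
Comparing with the claimed set, V is missing.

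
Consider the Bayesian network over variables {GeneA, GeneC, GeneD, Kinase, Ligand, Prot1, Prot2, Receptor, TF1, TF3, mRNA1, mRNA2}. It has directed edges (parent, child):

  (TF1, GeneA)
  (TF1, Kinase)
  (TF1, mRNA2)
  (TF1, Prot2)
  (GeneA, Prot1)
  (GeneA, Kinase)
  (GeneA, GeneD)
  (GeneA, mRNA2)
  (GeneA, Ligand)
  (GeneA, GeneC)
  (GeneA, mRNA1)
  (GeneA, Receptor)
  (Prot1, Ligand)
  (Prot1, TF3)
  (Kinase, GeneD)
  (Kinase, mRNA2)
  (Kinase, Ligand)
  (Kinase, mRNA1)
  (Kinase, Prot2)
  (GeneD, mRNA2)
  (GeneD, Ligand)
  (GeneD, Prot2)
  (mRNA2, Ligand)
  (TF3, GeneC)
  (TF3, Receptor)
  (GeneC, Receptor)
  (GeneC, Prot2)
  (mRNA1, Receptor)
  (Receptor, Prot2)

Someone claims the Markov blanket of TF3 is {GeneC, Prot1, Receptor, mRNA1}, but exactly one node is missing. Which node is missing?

By definition, MB(TF3) is built from TF3's parents, TF3's children, and the co-parents of TF3.
Parents of TF3: Prot1.
Children of TF3: GeneC, Receptor.
Co-parents of TF3 (other parents of its children):
  GeneC also has parent GeneA.
  parents(Receptor) \ {TF3} = {GeneA, GeneC, mRNA1}.
MB(TF3) = {GeneA, GeneC, Prot1, Receptor, mRNA1}.
Comparing with the claimed set, GeneA is missing.

GeneA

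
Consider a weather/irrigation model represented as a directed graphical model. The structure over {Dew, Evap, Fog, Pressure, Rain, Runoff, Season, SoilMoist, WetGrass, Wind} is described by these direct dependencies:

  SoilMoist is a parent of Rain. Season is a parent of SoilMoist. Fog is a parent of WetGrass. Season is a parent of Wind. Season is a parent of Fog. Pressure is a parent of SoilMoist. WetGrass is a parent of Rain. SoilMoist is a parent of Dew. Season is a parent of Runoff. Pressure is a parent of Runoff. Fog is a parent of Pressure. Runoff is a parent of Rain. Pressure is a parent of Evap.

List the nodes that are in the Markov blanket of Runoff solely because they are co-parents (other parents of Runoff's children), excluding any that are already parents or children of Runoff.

Children of Runoff: Rain.
  Rain: SoilMoist, WetGrass
Excluding nodes already adjacent to Runoff (Pressure, Rain, Season), the co-parent-only contribution is {SoilMoist, WetGrass}.

{SoilMoist, WetGrass}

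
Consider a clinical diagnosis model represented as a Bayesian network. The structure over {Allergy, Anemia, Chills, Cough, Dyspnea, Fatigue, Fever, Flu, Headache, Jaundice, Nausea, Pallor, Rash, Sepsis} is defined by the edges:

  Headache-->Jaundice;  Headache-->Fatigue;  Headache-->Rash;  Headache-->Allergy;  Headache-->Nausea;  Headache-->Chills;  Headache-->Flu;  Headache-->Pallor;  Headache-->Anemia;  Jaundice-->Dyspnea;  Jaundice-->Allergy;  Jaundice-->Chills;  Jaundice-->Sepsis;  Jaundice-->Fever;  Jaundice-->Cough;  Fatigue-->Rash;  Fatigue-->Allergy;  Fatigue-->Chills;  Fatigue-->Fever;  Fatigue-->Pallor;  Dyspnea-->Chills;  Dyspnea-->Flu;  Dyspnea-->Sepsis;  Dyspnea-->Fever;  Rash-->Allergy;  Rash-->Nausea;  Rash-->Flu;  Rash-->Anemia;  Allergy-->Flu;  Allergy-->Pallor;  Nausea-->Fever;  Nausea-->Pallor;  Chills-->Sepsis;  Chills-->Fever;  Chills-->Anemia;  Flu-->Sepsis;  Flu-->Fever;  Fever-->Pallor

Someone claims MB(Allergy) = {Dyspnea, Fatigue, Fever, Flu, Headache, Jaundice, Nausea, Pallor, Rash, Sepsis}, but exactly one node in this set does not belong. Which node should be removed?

Children of Allergy: Flu, Pallor.
Allergy's parents: Fatigue, Headache, Jaundice, Rash.
Other parents of Allergy's children:
  parents(Flu) \ {Allergy} = {Dyspnea, Headache, Rash}.
  Pallor also has parents Fatigue, Fever, Headache, Nausea.
MB(Allergy) = {Dyspnea, Fatigue, Fever, Flu, Headache, Jaundice, Nausea, Pallor, Rash}.
Sepsis is neither a parent, child, nor co-parent of Allergy, so it does not belong.

Sepsis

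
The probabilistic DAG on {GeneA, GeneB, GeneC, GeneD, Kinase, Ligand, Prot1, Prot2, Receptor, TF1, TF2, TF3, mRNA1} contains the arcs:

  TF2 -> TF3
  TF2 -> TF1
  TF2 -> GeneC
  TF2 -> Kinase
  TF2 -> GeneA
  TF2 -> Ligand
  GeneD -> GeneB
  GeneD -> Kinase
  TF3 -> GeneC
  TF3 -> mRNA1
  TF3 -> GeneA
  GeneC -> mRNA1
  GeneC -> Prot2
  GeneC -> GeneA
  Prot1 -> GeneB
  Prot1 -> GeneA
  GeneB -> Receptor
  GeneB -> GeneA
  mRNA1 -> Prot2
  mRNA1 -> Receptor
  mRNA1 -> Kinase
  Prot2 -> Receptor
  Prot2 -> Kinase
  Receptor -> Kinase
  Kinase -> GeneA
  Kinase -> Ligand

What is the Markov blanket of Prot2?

{GeneB, GeneC, GeneD, Kinase, Receptor, TF2, mRNA1}

Prot2's parents: GeneC, mRNA1.
Prot2 has children Kinase, Receptor.
Co-parents of Prot2 (other parents of its children):
  Receptor's other parents are GeneB, mRNA1.
  Kinase also has parents GeneD, Receptor, TF2, mRNA1.
So the Markov blanket of Prot2 is {GeneB, GeneC, GeneD, Kinase, Receptor, TF2, mRNA1}.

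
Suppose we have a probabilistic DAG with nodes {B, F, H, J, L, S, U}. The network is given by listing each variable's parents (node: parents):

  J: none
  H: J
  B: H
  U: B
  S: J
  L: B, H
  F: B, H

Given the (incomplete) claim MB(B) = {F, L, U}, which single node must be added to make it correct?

H

Children of B: F, L, U.
Pa(B) = {H}.
Parents of each child, excluding B:
  U: no additional parents.
  L's other parent is H.
  F's other parent is H.
MB(B) = {F, H, L, U}.
Comparing with the claimed set, H is missing.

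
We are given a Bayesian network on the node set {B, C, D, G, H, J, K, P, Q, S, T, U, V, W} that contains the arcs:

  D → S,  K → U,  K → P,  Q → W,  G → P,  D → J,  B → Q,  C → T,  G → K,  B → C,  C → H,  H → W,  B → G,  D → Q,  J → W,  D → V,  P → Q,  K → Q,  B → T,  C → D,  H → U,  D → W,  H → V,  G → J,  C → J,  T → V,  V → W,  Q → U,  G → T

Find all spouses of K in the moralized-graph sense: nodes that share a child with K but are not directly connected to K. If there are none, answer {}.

Children of K: P, Q, U.
  P: G
  Q: B, D, P
  U: H, Q
Excluding nodes already adjacent to K (G, P, Q, U), the co-parent-only contribution is {B, D, H}.

{B, D, H}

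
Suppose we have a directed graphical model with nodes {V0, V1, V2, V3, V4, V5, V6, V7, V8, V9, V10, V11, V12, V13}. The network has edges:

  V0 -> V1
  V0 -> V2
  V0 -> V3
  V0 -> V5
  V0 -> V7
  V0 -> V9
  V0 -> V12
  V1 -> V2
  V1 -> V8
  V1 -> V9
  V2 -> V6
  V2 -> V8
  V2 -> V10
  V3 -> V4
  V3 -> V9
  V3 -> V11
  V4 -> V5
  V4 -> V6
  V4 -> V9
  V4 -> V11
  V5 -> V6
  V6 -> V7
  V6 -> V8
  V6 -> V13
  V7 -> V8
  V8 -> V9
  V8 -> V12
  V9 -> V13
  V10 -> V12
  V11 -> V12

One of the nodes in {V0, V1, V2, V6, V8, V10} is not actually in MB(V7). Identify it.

V10

Pa(V7) = {V0, V6}.
V7 has child V8.
Co-parents of V7 (other parents of its children):
  V8's other parents are V1, V2, V6.
MB(V7) = {V0, V1, V2, V6, V8}.
V10 is neither a parent, child, nor co-parent of V7, so it does not belong.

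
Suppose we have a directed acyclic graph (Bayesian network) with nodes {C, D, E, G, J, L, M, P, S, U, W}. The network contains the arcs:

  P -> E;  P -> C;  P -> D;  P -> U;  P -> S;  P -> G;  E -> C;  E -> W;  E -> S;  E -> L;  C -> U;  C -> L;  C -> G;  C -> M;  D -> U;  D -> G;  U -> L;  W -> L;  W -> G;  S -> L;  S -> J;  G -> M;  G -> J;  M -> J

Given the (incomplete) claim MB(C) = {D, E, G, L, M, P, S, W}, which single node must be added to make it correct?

Pa(C) = {E, P}.
C's children: G, L, M, U.
Parents of each child, excluding C:
  parents(U) \ {C} = {D, P}.
  L's other parents are E, S, U, W.
  G also has parents D, P, W.
  M also has parent G.
MB(C) = {D, E, G, L, M, P, S, U, W}.
Comparing with the claimed set, U is missing.

U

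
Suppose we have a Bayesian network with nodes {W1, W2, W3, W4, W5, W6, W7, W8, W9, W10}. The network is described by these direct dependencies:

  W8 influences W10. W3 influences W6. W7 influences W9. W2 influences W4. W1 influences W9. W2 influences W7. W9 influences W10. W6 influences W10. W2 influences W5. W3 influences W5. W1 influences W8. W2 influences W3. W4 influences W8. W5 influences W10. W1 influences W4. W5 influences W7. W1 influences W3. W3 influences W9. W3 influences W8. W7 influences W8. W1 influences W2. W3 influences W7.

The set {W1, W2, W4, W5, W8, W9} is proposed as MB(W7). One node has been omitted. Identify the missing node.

W3

W7's parents: W2, W3, W5.
W7's children: W8, W9.
For each child, the remaining parents (spouses of W7):
  W8 also has parents W1, W3, W4.
  W9's other parents are W1, W3.
MB(W7) = {W1, W2, W3, W4, W5, W8, W9}.
Comparing with the claimed set, W3 is missing.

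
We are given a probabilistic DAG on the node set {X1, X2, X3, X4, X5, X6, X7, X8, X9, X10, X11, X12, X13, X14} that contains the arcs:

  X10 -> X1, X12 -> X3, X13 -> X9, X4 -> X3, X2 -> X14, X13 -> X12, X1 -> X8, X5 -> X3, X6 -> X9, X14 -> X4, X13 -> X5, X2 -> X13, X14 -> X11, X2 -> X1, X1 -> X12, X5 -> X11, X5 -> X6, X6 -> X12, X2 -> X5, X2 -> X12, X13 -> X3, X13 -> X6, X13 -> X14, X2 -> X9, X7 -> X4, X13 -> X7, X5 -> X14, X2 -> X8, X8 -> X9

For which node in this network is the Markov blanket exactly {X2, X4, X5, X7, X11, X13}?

The target node must have every member of {X2, X4, X5, X7, X11, X13} as a parent, child, or co-parent, and no others.
Parents of X14: X2, X5, X13; children: X4, X11; co-parents: X5, X7.
These exactly cover the given set, so the node is X14.

X14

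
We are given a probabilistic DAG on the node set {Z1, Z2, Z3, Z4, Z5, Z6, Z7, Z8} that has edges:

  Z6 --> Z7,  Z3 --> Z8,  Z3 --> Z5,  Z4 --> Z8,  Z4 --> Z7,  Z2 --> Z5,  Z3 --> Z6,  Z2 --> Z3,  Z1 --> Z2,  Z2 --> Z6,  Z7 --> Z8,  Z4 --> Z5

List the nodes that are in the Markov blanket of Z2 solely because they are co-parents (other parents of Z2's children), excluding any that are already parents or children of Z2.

{Z4}

Children of Z2: Z3, Z5, Z6.
  Z3: —
  Z5: Z3, Z4
  Z6: Z3
Excluding nodes already adjacent to Z2 (Z1, Z3, Z5, Z6), the co-parent-only contribution is {Z4}.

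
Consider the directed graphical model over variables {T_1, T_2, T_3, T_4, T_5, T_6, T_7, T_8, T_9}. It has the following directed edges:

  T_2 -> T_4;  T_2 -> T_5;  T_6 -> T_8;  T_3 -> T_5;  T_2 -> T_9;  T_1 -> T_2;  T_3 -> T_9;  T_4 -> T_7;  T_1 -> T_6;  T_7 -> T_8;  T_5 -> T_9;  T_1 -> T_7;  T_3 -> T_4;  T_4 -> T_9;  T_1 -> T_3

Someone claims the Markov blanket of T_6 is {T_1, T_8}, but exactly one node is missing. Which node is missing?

Pa(T_6) = {T_1}.
T_6's children: T_8.
Co-parents of T_6 (other parents of its children):
  parents(T_8) \ {T_6} = {T_7}.
MB(T_6) = {T_1, T_7, T_8}.
Comparing with the claimed set, T_7 is missing.

T_7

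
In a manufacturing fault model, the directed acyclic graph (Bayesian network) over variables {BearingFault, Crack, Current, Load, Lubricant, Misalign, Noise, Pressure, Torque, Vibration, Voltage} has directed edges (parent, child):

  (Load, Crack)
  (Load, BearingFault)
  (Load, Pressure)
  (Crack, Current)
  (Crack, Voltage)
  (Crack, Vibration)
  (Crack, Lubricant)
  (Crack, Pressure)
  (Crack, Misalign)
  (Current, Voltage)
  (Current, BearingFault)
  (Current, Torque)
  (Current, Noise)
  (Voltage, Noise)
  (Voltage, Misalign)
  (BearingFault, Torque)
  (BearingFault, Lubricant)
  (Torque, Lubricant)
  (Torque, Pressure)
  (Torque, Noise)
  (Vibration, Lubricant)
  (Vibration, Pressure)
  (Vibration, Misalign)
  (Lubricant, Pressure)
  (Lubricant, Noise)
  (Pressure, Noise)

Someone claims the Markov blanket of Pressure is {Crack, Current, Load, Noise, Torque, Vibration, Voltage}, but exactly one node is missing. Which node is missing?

Lubricant

Recall MB(v) = parents ∪ children ∪ spouses, where spouses are the other parents of v's children.
Parents of Pressure: Crack, Load, Lubricant, Torque, Vibration.
Children of Pressure: Noise.
Parents of each child, excluding Pressure:
  Noise also has parents Current, Lubricant, Torque, Voltage.
MB(Pressure) = {Crack, Current, Load, Lubricant, Noise, Torque, Vibration, Voltage}.
Comparing with the claimed set, Lubricant is missing.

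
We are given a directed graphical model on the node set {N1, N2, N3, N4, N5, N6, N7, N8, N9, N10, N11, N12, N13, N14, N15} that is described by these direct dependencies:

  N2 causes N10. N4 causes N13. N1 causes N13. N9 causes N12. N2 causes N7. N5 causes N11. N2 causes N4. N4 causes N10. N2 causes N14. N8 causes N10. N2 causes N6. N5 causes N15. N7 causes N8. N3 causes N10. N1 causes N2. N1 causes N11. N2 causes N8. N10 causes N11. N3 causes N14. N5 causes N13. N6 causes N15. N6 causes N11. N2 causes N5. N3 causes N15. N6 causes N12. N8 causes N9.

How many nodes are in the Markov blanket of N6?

N6's parents: N2.
N6's children: N11, N12, N15.
Parents of each child, excluding N6:
  N11: N1, N5, N10
  N12: N9
  N15: N3, N5
MB(N6) = {N1, N2, N3, N5, N9, N10, N11, N12, N15}, which has 9 nodes.

9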